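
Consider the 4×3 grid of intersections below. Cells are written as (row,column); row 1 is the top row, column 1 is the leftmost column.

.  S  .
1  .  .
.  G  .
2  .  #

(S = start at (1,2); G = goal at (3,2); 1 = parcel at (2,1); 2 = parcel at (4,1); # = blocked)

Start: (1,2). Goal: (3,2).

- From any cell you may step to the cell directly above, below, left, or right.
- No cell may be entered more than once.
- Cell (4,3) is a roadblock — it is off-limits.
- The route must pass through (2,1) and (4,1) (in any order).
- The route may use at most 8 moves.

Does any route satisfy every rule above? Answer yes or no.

yes

One route that works: (1,2) → (2,2) → (2,1) → (3,1) → (4,1) → (4,2) → (3,2).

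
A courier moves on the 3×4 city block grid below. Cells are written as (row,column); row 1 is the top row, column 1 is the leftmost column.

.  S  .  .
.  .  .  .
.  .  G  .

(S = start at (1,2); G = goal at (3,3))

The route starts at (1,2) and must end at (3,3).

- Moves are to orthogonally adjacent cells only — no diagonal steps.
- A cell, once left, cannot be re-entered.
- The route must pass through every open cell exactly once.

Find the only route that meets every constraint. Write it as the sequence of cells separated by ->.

Need to visit all 12 open cells exactly once, starting at (1,2) and ending at (3,3).
Cell (1,1) has only two open neighbours ((2,1) and (1,2)), so the path must pass straight through it: one of those is the cell it's entered from and the other is where it exits.
Route from (1,2): left 1 to (1,1), down 2 to (3,1), right 1 to (3,2), up 1 to (2,2), right 1 to (2,3), up 1 to (1,3), right 1 to (1,4), down 2 to (3,4), left 1 to (3,3) — 11 moves in all.
Check: all 12 open cells covered.

(1,2) -> (1,1) -> (2,1) -> (3,1) -> (3,2) -> (2,2) -> (2,3) -> (1,3) -> (1,4) -> (2,4) -> (3,4) -> (3,3)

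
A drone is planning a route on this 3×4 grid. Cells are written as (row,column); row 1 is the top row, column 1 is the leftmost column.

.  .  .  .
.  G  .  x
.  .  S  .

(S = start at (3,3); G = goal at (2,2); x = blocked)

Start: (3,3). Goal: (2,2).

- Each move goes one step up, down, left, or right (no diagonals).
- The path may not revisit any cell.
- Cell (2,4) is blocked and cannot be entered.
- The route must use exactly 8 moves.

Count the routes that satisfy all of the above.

Need simple routes of exactly 8 moves from (3,3) to (2,2) (Manhattan distance 2, so 3 moves are spent on a detour and 3 undoing it).
Enumerating: (3,3) (2,3) (1,3) (1,2) (1,1) (2,1) (3,1) (3,2) (2,2) | (3,3) (3,2) (3,1) (2,1) (1,1) (1,2) (1,3) (2,3) (2,2).
That gives 2 routes.

2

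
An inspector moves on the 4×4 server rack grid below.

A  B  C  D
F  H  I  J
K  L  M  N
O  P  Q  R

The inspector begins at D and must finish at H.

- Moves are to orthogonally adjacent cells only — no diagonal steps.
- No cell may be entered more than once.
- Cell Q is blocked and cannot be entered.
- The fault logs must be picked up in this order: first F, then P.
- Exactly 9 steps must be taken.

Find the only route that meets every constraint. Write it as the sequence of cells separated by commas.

The waypoints must appear in the order F, P, with no cell reused.
Route from D: left 3 to A, down 3 to O, right 1 to P, up 2 to H — 9 moves in all.
Check: order respected (F at step 4, P at step 7); 9 moves as required.

D, C, B, A, F, K, O, P, L, H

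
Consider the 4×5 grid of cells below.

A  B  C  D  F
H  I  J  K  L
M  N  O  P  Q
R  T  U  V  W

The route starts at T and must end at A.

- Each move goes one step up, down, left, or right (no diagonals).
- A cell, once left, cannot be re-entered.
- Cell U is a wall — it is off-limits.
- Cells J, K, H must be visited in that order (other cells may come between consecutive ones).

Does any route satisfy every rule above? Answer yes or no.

One route that works: T → N → O → J → K → D → C → B → I → H → A.

yes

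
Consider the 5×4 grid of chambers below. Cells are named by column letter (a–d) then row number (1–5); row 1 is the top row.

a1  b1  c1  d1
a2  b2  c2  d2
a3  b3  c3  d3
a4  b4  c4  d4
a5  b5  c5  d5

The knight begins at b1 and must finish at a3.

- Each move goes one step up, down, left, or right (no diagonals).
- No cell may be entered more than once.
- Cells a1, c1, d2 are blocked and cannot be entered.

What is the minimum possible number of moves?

The Manhattan distance from b1 to a3 is |1−3| + |2−1| = 3, so at least 3 moves are needed.
A route of 3 moves achieves this: b1 → b2 → b3 → a3.
Since 3 matches the lower bound, it is optimal.

3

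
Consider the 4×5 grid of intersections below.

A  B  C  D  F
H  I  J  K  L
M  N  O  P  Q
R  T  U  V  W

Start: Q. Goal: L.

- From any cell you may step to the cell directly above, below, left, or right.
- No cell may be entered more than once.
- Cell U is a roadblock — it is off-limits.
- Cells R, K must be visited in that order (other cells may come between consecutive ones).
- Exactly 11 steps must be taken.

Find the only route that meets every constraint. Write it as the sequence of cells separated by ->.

The waypoints must appear in the order R, K, with no cell reused.
Route from Q: left 3 to N, down 1 to T, left 1 to R, up 2 to H, right 4 to L — 11 moves in all.
Check: order respected (R at step 5, K at step 10); 11 moves as required.

Q -> P -> O -> N -> T -> R -> M -> H -> I -> J -> K -> L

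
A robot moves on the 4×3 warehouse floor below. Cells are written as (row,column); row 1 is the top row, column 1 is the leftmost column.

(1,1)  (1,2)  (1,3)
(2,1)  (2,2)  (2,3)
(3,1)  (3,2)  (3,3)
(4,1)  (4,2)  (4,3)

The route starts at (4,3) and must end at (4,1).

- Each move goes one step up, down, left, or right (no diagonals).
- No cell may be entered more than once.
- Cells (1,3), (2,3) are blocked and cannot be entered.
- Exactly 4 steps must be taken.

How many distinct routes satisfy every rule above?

Need simple routes of exactly 4 moves from (4,3) to (4,1) (Manhattan distance 2, so 1 moves are spent on a detour and 1 undoing it).
Enumerating: (4,3) (3,3) (3,2) (4,2) (4,1) | (4,3) (3,3) (3,2) (3,1) (4,1) | (4,3) (4,2) (3,2) (3,1) (4,1).
That gives 3 routes.

3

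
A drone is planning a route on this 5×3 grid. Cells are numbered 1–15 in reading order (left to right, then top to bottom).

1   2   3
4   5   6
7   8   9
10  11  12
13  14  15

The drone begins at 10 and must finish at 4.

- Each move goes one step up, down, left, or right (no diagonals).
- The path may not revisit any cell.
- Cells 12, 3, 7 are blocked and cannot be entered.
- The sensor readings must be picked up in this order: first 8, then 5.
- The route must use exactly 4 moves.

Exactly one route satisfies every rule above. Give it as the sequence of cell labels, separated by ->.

10 -> 11 -> 8 -> 5 -> 4

The waypoints must appear in the order 8, 5, with no cell reused.
Route from 10: right to 11, 2× up (reaching 5), left to 4 — 4 moves in all.
Check: order respected (8 at step 2, 5 at step 3); 4 moves as required.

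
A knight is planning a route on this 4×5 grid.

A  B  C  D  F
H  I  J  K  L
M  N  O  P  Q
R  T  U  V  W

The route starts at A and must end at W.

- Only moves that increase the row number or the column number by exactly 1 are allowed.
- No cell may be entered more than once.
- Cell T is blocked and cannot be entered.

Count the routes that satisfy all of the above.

A right/down-only route from A to W makes exactly 3 down-moves and 4 right-moves in some order.
With no other constraints that would be C(7,3) = 35 routes.
Subtract routes through each blocked cell (inclusion–exclusion for overlaps): − through T: 4 → 31.
That gives 31 routes.

31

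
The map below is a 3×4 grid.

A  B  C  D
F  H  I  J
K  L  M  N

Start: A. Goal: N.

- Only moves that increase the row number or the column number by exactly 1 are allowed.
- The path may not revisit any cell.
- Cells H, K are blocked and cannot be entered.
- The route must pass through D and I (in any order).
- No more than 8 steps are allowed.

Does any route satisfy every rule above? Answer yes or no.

I is below but to the left of D: going D → I would need a leftward move and I → D an upward move, so no right/down-only route can visit both required cells.

no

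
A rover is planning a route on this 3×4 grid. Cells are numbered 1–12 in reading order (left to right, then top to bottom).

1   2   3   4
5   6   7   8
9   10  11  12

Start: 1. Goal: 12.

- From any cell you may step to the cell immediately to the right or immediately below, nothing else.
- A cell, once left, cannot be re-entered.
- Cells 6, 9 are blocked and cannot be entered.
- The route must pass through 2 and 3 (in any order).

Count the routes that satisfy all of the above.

A right/down-only route from 1 to 12 makes exactly 2 down-moves and 3 right-moves in some order.
With no other constraints that would be C(5,2) = 10 routes.
A monotone route can only reach the required cells in the order 2, 3, so split there and multiply the segment counts (each segment already excludes blocked cells): 1→2: 1; 2→3: 1; 3→12: 3; product = 3.
That gives 3 routes.

3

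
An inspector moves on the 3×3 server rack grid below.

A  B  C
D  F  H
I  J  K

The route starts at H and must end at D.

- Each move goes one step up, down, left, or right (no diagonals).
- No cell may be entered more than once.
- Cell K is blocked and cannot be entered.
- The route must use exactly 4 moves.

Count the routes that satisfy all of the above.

4

Need simple routes of exactly 4 moves from H to D (Manhattan distance 2, so 1 moves are spent on a detour and 1 undoing it).
Enumerating: H C B F D | H C B A D | H F B A D | H F J I D.
That gives 4 routes.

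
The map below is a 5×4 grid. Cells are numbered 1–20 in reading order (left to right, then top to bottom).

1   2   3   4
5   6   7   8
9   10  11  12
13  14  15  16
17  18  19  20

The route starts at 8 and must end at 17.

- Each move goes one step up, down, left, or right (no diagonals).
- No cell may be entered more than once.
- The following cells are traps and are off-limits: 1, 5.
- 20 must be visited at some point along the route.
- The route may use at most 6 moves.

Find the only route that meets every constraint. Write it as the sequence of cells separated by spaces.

The budget equals the shortest possible length, so every move has to be on a shortest route through the required cells.
Route from 8: down 3 to 20, left 3 to 17 — 6 moves in all.
Check: all required cells visited; 6 ≤ 6 moves.

8 12 16 20 19 18 17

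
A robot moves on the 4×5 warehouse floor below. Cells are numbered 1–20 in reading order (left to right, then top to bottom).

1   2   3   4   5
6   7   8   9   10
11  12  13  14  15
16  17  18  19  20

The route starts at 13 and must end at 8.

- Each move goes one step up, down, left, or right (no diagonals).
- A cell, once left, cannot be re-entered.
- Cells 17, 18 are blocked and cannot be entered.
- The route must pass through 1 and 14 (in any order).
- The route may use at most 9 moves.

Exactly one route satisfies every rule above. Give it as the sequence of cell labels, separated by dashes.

The 9-move cap with required stops at 1, 14 leaves no slack for detours.
Route from 13: right to 14, 2× up (reaching 4), 3× left (reaching 1), down to 6, 2× right (reaching 8) — 9 moves in all.
Check: all required cells visited; 9 ≤ 9 moves.

13 - 14 - 9 - 4 - 3 - 2 - 1 - 6 - 7 - 8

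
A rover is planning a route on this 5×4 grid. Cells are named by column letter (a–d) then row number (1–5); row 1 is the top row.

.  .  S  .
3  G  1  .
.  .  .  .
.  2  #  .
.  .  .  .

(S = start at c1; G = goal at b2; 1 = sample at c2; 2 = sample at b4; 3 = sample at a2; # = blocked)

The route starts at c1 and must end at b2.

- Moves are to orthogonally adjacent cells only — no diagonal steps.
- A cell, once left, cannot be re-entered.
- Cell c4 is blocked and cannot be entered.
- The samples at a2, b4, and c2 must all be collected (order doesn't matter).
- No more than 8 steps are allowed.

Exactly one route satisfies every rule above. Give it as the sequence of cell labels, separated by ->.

Any route must reach a2, b4, and c2 and still end at b2 within 8 moves, so the order of the required stops is forced.
Route from c1: down 2 to c3, left 1 to b3, down 1 to b4, left 1 to a4, up 2 to a2, right 1 to b2 — 8 moves in all.
Check: all required cells visited; 8 ≤ 8 moves.

c1 -> c2 -> c3 -> b3 -> b4 -> a4 -> a3 -> a2 -> b2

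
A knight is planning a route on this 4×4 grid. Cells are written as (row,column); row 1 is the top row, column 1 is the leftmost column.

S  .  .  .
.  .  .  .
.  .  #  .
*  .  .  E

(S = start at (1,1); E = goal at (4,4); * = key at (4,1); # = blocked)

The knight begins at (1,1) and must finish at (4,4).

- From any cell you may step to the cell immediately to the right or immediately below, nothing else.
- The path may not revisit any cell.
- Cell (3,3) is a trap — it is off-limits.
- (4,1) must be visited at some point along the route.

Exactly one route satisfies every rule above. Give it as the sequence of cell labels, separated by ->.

Moves only go right or down, so the column and row indices never decrease.
Route from (1,1): 3× down (reaching (4,1)), 3× right (reaching (4,4)) — 6 moves in all.
Check: all required cells visited.

(1,1) -> (2,1) -> (3,1) -> (4,1) -> (4,2) -> (4,3) -> (4,4)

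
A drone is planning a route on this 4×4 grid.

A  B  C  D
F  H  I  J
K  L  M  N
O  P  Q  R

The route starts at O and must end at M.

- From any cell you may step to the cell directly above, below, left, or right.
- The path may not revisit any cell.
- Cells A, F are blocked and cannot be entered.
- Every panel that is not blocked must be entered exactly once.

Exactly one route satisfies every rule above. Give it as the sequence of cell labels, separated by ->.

O -> K -> L -> P -> Q -> R -> N -> J -> D -> C -> B -> H -> I -> M

Need to visit all 14 open cells exactly once, starting at O and ending at M.
Cell D has only two open neighbours (J and C), so the path must pass straight through it: one of those is the cell it's entered from and the other is where it exits.
Route from O: up to K, right to L, down to P, 2× right (reaching R), 3× up (reaching D), 2× left (reaching B), down to H, right to I, down to M — 13 moves in all.
Check: all 14 open cells covered.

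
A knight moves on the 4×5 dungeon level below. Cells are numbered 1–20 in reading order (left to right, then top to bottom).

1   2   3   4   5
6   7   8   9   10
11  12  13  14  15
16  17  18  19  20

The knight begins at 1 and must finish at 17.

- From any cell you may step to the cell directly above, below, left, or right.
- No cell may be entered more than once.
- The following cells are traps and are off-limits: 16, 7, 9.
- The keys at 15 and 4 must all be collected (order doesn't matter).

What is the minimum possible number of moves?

Any route passes through 15 and 4 in some order between 1 and 17. Summing Manhattan distances along each leg and taking the cheapest ordering (1 → 4 → 15 → 17) gives a lower bound of 3 + 3 + 4 = 10 moves.
A route of 10 moves achieves this: 1 → 2 → 3 → 4 → 5 → 10 → 15 → 20 → 19 → 18 → 17.
Since 10 matches the lower bound, it is optimal.

10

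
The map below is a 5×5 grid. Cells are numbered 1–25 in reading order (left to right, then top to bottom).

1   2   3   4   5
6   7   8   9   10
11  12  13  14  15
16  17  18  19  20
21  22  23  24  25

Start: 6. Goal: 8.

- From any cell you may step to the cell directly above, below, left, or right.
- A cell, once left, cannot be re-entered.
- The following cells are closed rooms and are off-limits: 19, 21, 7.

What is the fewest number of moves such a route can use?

4

The Manhattan distance from 6 to 8 is |2−2| + |1−3| = 2, so at least 2 moves are needed.
That bound ignores the blocked cells. Measuring each leg by the fewest moves that actually steer around them (6→8: 4) raises the lower bound to 4.
A route of 4 moves exists: 6 → 1 → 2 → 3 → 8.
Since 4 matches that lower bound, it is optimal.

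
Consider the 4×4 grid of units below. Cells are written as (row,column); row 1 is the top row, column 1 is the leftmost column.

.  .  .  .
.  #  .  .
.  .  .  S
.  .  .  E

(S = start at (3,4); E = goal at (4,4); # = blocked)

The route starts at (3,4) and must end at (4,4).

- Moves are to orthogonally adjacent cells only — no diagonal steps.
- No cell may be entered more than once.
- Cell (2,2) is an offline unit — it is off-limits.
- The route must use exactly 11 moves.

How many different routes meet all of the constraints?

Need simple routes of exactly 11 moves from (3,4) to (4,4) (Manhattan distance 1, so 5 moves are spent on a detour and 5 undoing it).
Branch systematically from the start, pruning whenever the remaining move budget drops below the Manhattan distance to (4,4) or differs from it in parity. Grouping the completions by first move — via (2,4): 7; via (3,3): 2 (no valid completion starts via (4,4)) — and summing: 7 + 2 = 9.
That gives 9 routes.

9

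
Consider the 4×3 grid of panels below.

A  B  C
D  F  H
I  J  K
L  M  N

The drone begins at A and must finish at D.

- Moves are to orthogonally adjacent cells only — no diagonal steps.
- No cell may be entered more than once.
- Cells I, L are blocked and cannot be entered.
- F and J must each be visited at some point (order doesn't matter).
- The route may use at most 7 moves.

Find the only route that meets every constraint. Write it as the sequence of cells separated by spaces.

A B C H K J F D

The budget equals the shortest possible length, so every move has to be on a shortest route through the required cells.
Route from A: right 2 to C, down 2 to K, left 1 to J, up 1 to F, left 1 to D — 7 moves in all.
Check: all required cells visited; 7 ≤ 7 moves.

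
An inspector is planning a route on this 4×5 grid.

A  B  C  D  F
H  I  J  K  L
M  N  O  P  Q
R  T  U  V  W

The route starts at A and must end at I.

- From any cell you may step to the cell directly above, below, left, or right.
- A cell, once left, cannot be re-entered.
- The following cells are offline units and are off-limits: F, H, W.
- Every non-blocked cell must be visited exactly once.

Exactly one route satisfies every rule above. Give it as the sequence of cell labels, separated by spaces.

Need to visit all 17 open cells exactly once, starting at A and ending at I.
Cell Q has only two open neighbours (L and P), so the path must pass straight through it: one of those is the cell it's entered from and the other is where it exits.
Route from A: right 3 to D, down 1 to K, right 1 to L, down 1 to Q, left 1 to P, down 1 to V, left 3 to R, up 1 to M, right 2 to O, up 1 to J, left 1 to I — 16 moves in all.
Check: all 17 open cells covered.

A B C D K L Q P V U T R M N O J I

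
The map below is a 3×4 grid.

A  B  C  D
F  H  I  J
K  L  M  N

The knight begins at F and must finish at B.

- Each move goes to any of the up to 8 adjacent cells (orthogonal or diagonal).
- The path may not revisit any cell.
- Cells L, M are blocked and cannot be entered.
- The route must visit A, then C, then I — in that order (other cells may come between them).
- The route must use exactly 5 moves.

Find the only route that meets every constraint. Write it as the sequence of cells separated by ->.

F -> A -> H -> C -> I -> B

The waypoints must appear in the order A, C, I, with no cell reused.
Route from F: up to A, down-right to H, up-right to C, down to I, up-left to B — 5 moves in all.
Check: order respected (A at step 1, C at step 3, I at step 4); 5 moves as required.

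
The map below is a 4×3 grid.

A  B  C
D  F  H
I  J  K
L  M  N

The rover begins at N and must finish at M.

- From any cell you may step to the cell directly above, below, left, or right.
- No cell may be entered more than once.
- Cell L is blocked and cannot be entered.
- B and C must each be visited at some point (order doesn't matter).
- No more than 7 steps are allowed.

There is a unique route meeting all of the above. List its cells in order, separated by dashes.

The 7-move cap with required stops at B, C leaves no slack for detours.
Route from N: 3× up (reaching C), left to B, 3× down (reaching M) — 7 moves in all.
Check: all required cells visited; 7 ≤ 7 moves.

N - K - H - C - B - F - J - M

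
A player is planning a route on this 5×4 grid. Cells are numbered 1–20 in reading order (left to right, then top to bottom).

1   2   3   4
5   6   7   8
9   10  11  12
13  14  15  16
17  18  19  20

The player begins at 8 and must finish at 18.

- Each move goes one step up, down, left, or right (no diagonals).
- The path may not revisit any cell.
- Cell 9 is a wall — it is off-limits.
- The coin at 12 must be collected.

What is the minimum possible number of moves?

Any route passes through 12 somewhere between 8 and 18. Summing Manhattan distances along the two legs (8 → 12 → 18) gives a lower bound of 1 + 4 = 5 moves.
A route of 5 moves achieves this: 8 → 12 → 16 → 20 → 19 → 18.
Since 5 matches the lower bound, it is optimal.

5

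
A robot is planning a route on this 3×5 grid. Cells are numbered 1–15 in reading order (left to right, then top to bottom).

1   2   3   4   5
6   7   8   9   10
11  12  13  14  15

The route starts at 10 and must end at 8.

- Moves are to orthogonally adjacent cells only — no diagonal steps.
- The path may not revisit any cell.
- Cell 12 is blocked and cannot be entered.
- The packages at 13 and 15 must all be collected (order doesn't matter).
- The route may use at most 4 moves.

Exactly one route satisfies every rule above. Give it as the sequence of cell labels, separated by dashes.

10 - 15 - 14 - 13 - 8

The budget equals the shortest possible length, so every move has to be on a shortest route through the required cells.
Route from 10: down to 15, 2× left (reaching 13), up to 8 — 4 moves in all.
Check: all required cells visited; 4 ≤ 4 moves.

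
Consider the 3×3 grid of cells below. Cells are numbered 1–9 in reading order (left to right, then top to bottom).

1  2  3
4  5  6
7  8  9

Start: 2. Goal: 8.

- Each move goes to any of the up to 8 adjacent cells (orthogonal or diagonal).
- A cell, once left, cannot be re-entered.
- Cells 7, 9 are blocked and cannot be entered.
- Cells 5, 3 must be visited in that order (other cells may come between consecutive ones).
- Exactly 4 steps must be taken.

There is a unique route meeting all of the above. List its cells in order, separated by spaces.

2 5 3 6 8

The waypoints must appear in the order 5, 3, with no cell reused.
Route from 2: down to 5, up-right to 3, down to 6, down-left to 8 — 4 moves in all.
Check: order respected (5 at step 1, 3 at step 2); 4 moves as required.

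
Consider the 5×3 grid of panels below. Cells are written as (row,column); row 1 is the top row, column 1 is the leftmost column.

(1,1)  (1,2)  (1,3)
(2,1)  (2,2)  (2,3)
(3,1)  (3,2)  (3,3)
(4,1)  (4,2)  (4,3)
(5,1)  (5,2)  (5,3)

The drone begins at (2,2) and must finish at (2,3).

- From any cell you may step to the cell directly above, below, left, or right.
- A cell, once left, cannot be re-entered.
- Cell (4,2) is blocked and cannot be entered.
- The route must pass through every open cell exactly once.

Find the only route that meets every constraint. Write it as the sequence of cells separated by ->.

(2,2) -> (3,2) -> (3,3) -> (4,3) -> (5,3) -> (5,2) -> (5,1) -> (4,1) -> (3,1) -> (2,1) -> (1,1) -> (1,2) -> (1,3) -> (2,3)

Need to visit all 14 open cells exactly once, starting at (2,2) and ending at (2,3).
Route from (2,2): down to (3,2), right to (3,3), 2× down (reaching (5,3)), 2× left (reaching (5,1)), 4× up (reaching (1,1)), 2× right (reaching (1,3)), down to (2,3) — 13 moves in all.
Check: all 14 open cells covered.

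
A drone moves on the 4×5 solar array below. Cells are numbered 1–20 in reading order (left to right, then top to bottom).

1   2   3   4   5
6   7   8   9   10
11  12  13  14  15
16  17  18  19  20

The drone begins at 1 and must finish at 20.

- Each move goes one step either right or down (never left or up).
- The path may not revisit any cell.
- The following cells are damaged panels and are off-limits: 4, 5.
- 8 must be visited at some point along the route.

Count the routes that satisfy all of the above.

18

A right/down-only route from 1 to 20 makes exactly 3 down-moves and 4 right-moves in some order.
With no other constraints that would be C(7,3) = 35 routes.
Split at 8 and multiply the segment counts (each segment already excludes blocked cells): 1→8: 3; 8→20: 6; product = 18.
That gives 18 routes.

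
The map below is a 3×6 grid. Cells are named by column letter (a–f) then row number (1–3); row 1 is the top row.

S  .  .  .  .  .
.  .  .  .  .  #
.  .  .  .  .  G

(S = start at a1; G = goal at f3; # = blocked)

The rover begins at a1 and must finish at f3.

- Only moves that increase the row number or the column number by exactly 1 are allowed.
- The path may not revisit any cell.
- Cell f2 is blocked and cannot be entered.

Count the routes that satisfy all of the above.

15

A right/down-only route from a1 to f3 makes exactly 2 down-moves and 5 right-moves in some order.
With no other constraints that would be C(7,2) = 21 routes.
Subtract routes through each blocked cell (inclusion–exclusion for overlaps): − through f2: 6 → 15.
That gives 15 routes.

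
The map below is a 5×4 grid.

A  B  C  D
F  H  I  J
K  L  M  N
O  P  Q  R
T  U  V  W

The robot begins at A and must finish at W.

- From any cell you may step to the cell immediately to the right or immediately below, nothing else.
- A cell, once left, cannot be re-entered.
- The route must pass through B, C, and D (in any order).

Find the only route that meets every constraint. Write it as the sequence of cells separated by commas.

Moves only go right or down, so the column and row indices never decrease.
Route from A: 3× right (reaching D), 4× down (reaching W) — 7 moves in all.
Check: all required cells visited.

A, B, C, D, J, N, R, W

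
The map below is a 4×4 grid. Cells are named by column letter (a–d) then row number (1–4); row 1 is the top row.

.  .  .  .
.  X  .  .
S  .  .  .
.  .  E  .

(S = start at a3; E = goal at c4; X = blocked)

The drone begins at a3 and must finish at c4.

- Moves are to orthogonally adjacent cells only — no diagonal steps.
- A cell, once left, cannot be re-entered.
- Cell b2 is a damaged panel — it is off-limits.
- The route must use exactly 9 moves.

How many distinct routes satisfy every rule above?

9

Need simple routes of exactly 9 moves from a3 to c4 (Manhattan distance 3, so 3 moves are spent on a detour and 3 undoing it).
Branch systematically from the start, pruning whenever the remaining move budget drops below the Manhattan distance to c4 or differs from it in parity. Grouping the completions by first move — via a2: 7; via a4: 1; via b3: 1 — and summing: 7 + 1 + 1 = 9.
That gives 9 routes.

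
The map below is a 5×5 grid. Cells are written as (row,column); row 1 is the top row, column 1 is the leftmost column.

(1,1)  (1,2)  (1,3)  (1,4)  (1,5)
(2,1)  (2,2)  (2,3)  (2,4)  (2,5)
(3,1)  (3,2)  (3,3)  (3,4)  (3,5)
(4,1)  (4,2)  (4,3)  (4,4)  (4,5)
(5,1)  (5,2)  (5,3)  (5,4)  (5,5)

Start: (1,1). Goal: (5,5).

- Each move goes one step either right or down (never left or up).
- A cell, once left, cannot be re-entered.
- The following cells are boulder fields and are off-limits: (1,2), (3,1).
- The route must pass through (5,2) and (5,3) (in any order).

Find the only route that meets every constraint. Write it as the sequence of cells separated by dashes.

(1,1) - (2,1) - (2,2) - (3,2) - (4,2) - (5,2) - (5,3) - (5,4) - (5,5)

Moves only go right or down, so the column and row indices never decrease.
Route from (1,1): down to (2,1), right to (2,2), 3× down (reaching (5,2)), 3× right (reaching (5,5)) — 8 moves in all.
Check: all required cells visited.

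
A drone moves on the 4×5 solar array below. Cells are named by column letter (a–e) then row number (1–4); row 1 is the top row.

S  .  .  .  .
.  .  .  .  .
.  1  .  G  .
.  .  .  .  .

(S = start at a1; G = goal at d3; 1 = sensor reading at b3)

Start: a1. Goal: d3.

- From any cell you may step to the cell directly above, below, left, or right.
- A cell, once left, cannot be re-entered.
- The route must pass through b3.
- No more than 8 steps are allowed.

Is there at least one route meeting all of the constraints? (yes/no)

yes

One route that works: a1 → a2 → a3 → b3 → c3 → d3.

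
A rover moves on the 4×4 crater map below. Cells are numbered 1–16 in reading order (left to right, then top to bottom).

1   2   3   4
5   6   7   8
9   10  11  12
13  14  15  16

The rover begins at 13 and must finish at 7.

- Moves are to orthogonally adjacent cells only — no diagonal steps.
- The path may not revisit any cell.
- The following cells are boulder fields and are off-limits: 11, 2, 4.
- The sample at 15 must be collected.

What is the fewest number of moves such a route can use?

Any route passes through 15 somewhere between 13 and 7. Summing Manhattan distances along the two legs (13 → 15 → 7) gives a lower bound of 2 + 2 = 4 moves.
That bound ignores the blocked cells. Measuring each leg by the fewest moves that actually steer around them (13→15: 2; 15→7: 4) raises the lower bound to 6.
A route of 6 moves exists: 13 → 14 → 15 → 16 → 12 → 8 → 7.
Since 6 matches that lower bound, it is optimal.

6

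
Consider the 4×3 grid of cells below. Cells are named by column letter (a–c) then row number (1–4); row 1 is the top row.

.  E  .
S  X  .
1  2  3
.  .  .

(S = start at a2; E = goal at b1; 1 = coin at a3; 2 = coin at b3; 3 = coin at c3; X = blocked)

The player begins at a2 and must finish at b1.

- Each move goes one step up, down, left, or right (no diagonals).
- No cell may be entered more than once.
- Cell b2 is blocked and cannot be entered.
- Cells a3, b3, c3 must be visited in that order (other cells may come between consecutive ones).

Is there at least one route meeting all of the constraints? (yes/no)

yes

One route that works: a2 → a3 → b3 → c3 → c2 → c1 → b1.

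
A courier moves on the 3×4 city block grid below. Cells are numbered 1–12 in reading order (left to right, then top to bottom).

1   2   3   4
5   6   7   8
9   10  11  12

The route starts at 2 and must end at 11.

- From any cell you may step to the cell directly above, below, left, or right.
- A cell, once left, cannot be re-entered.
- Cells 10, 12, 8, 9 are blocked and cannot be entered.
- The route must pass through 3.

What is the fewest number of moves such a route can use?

3

Any route passes through 3 somewhere between 2 and 11. Summing Manhattan distances along the two legs (2 → 3 → 11) gives a lower bound of 1 + 2 = 3 moves.
A route of 3 moves achieves this: 2 → 3 → 7 → 11.
Since 3 matches the lower bound, it is optimal.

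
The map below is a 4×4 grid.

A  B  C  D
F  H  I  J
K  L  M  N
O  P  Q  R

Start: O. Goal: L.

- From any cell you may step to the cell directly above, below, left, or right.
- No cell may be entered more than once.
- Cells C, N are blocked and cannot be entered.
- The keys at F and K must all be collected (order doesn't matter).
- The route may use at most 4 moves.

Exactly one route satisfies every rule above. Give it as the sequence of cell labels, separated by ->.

The 4-move cap with required stops at F, K leaves no slack for detours.
Route from O: up 2 to F, right 1 to H, down 1 to L — 4 moves in all.
Check: all required cells visited; 4 ≤ 4 moves.

O -> K -> F -> H -> L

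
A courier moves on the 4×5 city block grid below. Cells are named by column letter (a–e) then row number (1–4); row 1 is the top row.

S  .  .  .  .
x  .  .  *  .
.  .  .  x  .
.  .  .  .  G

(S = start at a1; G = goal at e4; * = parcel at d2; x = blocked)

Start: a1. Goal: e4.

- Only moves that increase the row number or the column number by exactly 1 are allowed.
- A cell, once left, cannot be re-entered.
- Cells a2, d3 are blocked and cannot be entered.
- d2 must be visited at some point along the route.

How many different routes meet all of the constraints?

3

A right/down-only route from a1 to e4 makes exactly 3 down-moves and 4 right-moves in some order.
With no other constraints that would be C(7,3) = 35 routes.
Split at d2 and multiply the segment counts (each segment already excludes blocked cells): a1→d2: 3; d2→e4: 1; product = 3.
That gives 3 routes.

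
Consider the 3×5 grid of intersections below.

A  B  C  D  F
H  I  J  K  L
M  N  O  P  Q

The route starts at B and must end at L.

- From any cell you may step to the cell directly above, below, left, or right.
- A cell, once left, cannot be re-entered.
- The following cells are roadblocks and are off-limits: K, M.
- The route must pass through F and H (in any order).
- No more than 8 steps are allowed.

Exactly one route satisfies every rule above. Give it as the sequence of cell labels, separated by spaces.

B A H I J C D F L

The budget equals the shortest possible length, so every move has to be on a shortest route through the required cells.
Route from B: left to A, down to H, 2× right (reaching J), up to C, 2× right (reaching F), down to L — 8 moves in all.
Check: all required cells visited; 8 ≤ 8 moves.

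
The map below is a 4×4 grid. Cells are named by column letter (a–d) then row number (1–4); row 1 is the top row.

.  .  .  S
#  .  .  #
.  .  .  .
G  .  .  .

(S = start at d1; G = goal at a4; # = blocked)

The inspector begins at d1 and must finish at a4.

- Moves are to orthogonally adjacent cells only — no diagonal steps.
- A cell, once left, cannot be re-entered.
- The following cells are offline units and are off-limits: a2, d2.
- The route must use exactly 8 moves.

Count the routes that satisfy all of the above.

Need simple routes of exactly 8 moves from d1 to a4 (Manhattan distance 6, so 1 moves are spent on a detour and 1 undoing it).
Enumerating: d1 c1 c2 c3 c4 b4 b3 a3 a4 | d1 c1 c2 c3 d3 d4 c4 b4 a4 | d1 c1 c2 b2 b3 c3 c4 b4 a4 | d1 c1 b1 b2 b3 c3 c4 b4 a4 | d1 c1 b1 b2 c2 c3 c4 b4 a4 | d1 c1 b1 b2 c2 c3 b3 b4 a4 | d1 c1 b1 b2 c2 c3 b3 a3 a4.
That gives 7 routes.

7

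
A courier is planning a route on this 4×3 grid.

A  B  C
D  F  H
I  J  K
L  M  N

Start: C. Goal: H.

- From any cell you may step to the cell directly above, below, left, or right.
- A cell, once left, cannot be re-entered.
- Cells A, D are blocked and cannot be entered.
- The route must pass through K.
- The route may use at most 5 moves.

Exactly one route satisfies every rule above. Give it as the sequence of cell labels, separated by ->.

Any route must reach K and still end at H within 5 moves, so the order of the required stops is forced.
Route from C: left to B, 2× down (reaching J), right to K, up to H — 5 moves in all.
Check: all required cells visited; 5 ≤ 5 moves.

C -> B -> F -> J -> K -> H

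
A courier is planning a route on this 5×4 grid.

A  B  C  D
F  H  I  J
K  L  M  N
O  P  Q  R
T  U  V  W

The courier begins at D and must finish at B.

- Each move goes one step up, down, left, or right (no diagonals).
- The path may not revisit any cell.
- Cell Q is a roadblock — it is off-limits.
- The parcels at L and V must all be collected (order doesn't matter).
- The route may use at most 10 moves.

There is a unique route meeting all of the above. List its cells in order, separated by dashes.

D - J - N - R - W - V - U - P - L - H - B

Any route must reach L and V and still end at B within 10 moves, so the order of the required stops is forced.
Route from D: down 4 to W, left 2 to U, up 4 to B — 10 moves in all.
Check: all required cells visited; 10 ≤ 10 moves.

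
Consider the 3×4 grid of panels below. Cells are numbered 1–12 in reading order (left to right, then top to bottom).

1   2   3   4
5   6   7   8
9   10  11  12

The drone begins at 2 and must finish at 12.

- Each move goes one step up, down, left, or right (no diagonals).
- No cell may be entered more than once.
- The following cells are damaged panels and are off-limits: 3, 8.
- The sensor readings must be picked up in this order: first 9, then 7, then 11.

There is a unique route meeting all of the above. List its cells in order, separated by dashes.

The waypoints must appear in the order 9, 7, 11, with no cell reused.
Route from 2: left 1 to 1, down 2 to 9, right 1 to 10, up 1 to 6, right 1 to 7, down 1 to 11, right 1 to 12 — 8 moves in all.
Check: order respected (9 at step 3, 7 at step 6, 11 at step 7).

2 - 1 - 5 - 9 - 10 - 6 - 7 - 11 - 12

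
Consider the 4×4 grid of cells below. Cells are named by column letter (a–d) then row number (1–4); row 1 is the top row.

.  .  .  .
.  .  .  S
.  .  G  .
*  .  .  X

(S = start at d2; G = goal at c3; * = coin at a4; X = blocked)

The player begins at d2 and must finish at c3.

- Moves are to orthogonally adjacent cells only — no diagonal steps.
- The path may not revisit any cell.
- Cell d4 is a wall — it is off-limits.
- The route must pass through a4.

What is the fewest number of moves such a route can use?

Any route passes through a4 somewhere between d2 and c3. Summing Manhattan distances along the two legs (d2 → a4 → c3) gives a lower bound of 5 + 3 = 8 moves.
A route of 8 moves achieves this: d2 → c2 → b2 → b3 → a3 → a4 → b4 → c4 → c3.
Since 8 matches the lower bound, it is optimal.

8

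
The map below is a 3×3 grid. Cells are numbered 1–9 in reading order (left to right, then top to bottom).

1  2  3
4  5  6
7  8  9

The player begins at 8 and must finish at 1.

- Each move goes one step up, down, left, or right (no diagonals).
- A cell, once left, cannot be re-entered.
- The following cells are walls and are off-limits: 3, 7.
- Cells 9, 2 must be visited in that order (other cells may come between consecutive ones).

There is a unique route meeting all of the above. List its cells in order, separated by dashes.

8 - 9 - 6 - 5 - 2 - 1

The waypoints must appear in the order 9, 2, with no cell reused.
Route from 8: right 1 to 9, up 1 to 6, left 1 to 5, up 1 to 2, left 1 to 1 — 5 moves in all.
Check: order respected (9 at step 1, 2 at step 4).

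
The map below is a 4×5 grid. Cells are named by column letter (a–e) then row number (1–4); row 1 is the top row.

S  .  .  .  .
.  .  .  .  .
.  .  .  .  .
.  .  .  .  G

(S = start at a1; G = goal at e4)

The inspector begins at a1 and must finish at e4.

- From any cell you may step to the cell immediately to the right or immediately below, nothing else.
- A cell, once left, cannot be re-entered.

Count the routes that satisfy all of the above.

A right/down-only route from a1 to e4 makes exactly 3 down-moves and 4 right-moves in some order.
With no other constraints that would be C(7,3) = 35 routes.
That gives 35 routes.

35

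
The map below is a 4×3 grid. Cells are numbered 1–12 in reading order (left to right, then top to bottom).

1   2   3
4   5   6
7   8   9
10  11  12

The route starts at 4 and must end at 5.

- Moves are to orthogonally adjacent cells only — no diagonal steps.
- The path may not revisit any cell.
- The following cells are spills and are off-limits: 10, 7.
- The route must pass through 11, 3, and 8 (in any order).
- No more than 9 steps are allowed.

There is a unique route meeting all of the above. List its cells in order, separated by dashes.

The 9-move cap with required stops at 11, 3, 8 leaves no slack for detours.
Route from 4: up to 1, 2× right (reaching 3), 3× down (reaching 12), left to 11, 2× up (reaching 5) — 9 moves in all.
Check: all required cells visited; 9 ≤ 9 moves.

4 - 1 - 2 - 3 - 6 - 9 - 12 - 11 - 8 - 5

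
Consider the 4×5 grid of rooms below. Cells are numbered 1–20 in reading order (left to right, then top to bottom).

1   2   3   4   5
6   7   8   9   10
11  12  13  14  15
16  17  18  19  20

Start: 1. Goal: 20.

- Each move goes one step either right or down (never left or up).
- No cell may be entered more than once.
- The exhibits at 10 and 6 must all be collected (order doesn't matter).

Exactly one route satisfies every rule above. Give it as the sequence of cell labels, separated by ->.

Moves only go right or down, so the column and row indices never decrease.
Route from 1: down to 6, 4× right (reaching 10), 2× down (reaching 20) — 7 moves in all.
Check: all required cells visited.

1 -> 6 -> 7 -> 8 -> 9 -> 10 -> 15 -> 20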